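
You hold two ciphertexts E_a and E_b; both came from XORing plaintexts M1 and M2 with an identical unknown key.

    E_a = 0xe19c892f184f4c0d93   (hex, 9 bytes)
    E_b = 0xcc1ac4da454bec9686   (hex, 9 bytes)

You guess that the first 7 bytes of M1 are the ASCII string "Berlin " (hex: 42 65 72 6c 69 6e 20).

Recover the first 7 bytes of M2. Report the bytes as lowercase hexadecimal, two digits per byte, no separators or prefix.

First, E_a ⊕ E_b = (M1 ⊕ K) ⊕ (M2 ⊕ K) = M1 ⊕ M2, so the key drops out. Then M2 = (M1 ⊕ M2) ⊕ M1 over the first 7 bytes.
byte 0: (e1 ^ cc) ^ 42 = 2d ^ 42 = 6f
byte 1: (9c ^ 1a) ^ 65 = 86 ^ 65 = e3
byte 2: (89 ^ c4) ^ 72 = 4d ^ 72 = 3f
byte 3: (2f ^ da) ^ 6c = f5 ^ 6c = 99
byte 4: (18 ^ 45) ^ 69 = 5d ^ 69 = 34
byte 5: (4f ^ 4b) ^ 6e = 04 ^ 6e = 6a
byte 6: (4c ^ ec) ^ 20 = a0 ^ 20 = 80

6fe33f99346a80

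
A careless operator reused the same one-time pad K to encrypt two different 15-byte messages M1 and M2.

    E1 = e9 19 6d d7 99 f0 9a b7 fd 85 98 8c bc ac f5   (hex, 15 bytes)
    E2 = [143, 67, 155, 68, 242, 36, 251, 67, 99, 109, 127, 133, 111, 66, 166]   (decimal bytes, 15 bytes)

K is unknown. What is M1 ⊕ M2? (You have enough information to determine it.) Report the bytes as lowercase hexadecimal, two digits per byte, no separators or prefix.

E1 ⊕ E2 = (M1 ⊕ K) ⊕ (M2 ⊕ K) = M1 ⊕ M2 — the shared key cancels under XOR.
byte 0: 233 xor 143 = 102
byte 1:  25 xor  67 =  90
byte 2: 109 xor 155 = 246
byte 3: 215 xor  68 = 147
byte 4: 153 xor 242 = 107
byte 5: 240 xor  36 = 212
byte 6: 154 xor 251 =  97
byte 7: 183 xor  67 = 244
byte 8: 253 xor  99 = 158
byte 9: 133 xor 109 = 232
byte 10: 152 xor 127 = 231
byte 11: 140 xor 133 =   9
byte 12: 188 xor 111 = 211
byte 13: 172 xor  66 = 238
byte 14: 245 xor 166 =  83

665af6936bd461f49ee8e709d3ee53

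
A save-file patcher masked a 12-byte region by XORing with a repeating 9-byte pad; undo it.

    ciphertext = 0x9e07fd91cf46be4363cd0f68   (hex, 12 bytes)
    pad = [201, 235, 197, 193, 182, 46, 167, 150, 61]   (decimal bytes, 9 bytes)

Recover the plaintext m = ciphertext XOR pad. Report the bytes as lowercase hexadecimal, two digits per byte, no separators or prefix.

The 9-byte key repeats, so the effective keystream is c9 eb c5 c1 b6 2e a7 96 3d c9 eb c5.
byte 0: 158 ^ 201 =  87
byte 1:   7 ^ 235 = 236
byte 2: 253 ^ 197 =  56
byte 3: 145 ^ 193 =  80
byte 4: 207 ^ 182 = 121
byte 5:  70 ^  46 = 104
byte 6: 190 ^ 167 =  25
byte 7:  67 ^ 150 = 213
byte 8:  99 ^  61 =  94
byte 9: 205 ^ 201 =   4
byte 10:  15 ^ 235 = 228
byte 11: 104 ^ 197 = 173

57ec3850796819d55e04e4ad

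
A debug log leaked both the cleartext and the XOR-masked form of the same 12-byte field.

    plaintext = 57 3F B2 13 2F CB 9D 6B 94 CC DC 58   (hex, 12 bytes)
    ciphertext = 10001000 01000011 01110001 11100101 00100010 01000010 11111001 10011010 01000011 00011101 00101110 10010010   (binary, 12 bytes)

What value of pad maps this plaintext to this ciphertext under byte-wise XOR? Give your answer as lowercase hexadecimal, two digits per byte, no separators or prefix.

df7cc3f60d8964f1d7d1f2ca

Since ciphertext = plaintext ⊕ pad, XORing both sides with plaintext gives pad = plaintext ⊕ ciphertext.
57 xor 88 = df
3f xor 43 = 7c
b2 xor 71 = c3
13 xor e5 = f6
2f xor 22 = 0d
cb xor 42 = 89
9d xor f9 = 64
6b xor 9a = f1
94 xor 43 = d7
cc xor 1d = d1
dc xor 2e = f2
58 xor 92 = ca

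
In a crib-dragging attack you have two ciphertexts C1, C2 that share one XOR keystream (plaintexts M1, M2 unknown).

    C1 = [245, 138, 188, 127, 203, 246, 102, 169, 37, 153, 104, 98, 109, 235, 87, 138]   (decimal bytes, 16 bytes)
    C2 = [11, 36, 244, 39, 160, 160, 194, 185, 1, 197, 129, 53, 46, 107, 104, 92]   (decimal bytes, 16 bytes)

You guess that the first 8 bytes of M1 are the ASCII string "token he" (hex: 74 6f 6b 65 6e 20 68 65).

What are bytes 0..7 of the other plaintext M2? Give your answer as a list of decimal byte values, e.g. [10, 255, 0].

[138, 193, 35, 61, 5, 118, 204, 117]

First, C1 ⊕ C2 = (M1 ⊕ K) ⊕ (M2 ⊕ K) = M1 ⊕ M2, so the key drops out. Then M2 = (M1 ⊕ M2) ⊕ M1 over the first 8 bytes.
byte 0: (f5 ^ 0b) ^ 74 = fe ^ 74 = 8a
byte 1: (8a ^ 24) ^ 6f = ae ^ 6f = c1
byte 2: (bc ^ f4) ^ 6b = 48 ^ 6b = 23
byte 3: (7f ^ 27) ^ 65 = 58 ^ 65 = 3d
byte 4: (cb ^ a0) ^ 6e = 6b ^ 6e = 05
byte 5: (f6 ^ a0) ^ 20 = 56 ^ 20 = 76
byte 6: (66 ^ c2) ^ 68 = a4 ^ 68 = cc
byte 7: (a9 ^ b9) ^ 65 = 10 ^ 65 = 75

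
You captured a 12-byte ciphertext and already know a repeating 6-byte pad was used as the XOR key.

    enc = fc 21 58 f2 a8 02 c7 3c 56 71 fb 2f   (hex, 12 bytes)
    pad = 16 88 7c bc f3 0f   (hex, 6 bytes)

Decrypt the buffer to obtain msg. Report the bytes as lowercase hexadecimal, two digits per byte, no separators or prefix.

The 6-byte key repeats, so the effective keystream is 16 88 7c bc f3 0f 16 88 7c bc f3 0f.
byte 0: 11111100 ⊕ 00010110 = 11101010
byte 1: 00100001 ⊕ 10001000 = 10101001
byte 2: 01011000 ⊕ 01111100 = 00100100
byte 3: 11110010 ⊕ 10111100 = 01001110
byte 4: 10101000 ⊕ 11110011 = 01011011
byte 5: 00000010 ⊕ 00001111 = 00001101
byte 6: 11000111 ⊕ 00010110 = 11010001
byte 7: 00111100 ⊕ 10001000 = 10110100
byte 8: 01010110 ⊕ 01111100 = 00101010
byte 9: 01110001 ⊕ 10111100 = 11001101
byte 10: 11111011 ⊕ 11110011 = 00001000
byte 11: 00101111 ⊕ 00001111 = 00100000

eaa9244e5b0dd1b42acd0820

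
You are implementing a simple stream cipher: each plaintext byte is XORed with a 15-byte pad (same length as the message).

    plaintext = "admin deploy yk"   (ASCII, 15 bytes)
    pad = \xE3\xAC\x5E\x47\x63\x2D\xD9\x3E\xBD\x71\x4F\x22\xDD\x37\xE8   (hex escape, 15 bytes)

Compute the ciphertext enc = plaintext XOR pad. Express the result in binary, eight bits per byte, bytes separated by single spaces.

10000010 11001000 00110011 00101110 00001101 00001101 10111101 01011011 11001101 00011101 00100000 01011011 11111101 01001110 10000011

XOR is its own inverse, so applying the key byte-wise gives the result directly.
 97 ^ 227 = 130
100 ^ 172 = 200
109 ^  94 =  51
105 ^  71 =  46
110 ^  99 =  13
 32 ^  45 =  13
100 ^ 217 = 189
101 ^  62 =  91
112 ^ 189 = 205
108 ^ 113 =  29
111 ^  79 =  32
121 ^  34 =  91
 32 ^ 221 = 253
121 ^  55 =  78
107 ^ 232 = 131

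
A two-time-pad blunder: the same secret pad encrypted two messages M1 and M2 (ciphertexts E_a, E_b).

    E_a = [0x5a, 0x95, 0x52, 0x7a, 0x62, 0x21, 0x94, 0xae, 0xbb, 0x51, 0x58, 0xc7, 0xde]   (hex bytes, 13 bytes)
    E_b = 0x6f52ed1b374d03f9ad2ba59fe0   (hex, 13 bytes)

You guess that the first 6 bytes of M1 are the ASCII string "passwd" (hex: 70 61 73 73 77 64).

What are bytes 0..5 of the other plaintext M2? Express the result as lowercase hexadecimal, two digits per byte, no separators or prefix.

45a6cc122208

First, E_a ⊕ E_b = (M1 ⊕ K) ⊕ (M2 ⊕ K) = M1 ⊕ M2, so the key drops out. Then M2 = (M1 ⊕ M2) ⊕ M1 over the first 6 bytes.
byte 0: (5a ⊕ 6f) ⊕ 70 = 35 ⊕ 70 = 45
byte 1: (95 ⊕ 52) ⊕ 61 = c7 ⊕ 61 = a6
byte 2: (52 ⊕ ed) ⊕ 73 = bf ⊕ 73 = cc
byte 3: (7a ⊕ 1b) ⊕ 73 = 61 ⊕ 73 = 12
byte 4: (62 ⊕ 37) ⊕ 77 = 55 ⊕ 77 = 22
byte 5: (21 ⊕ 4d) ⊕ 64 = 6c ⊕ 64 = 08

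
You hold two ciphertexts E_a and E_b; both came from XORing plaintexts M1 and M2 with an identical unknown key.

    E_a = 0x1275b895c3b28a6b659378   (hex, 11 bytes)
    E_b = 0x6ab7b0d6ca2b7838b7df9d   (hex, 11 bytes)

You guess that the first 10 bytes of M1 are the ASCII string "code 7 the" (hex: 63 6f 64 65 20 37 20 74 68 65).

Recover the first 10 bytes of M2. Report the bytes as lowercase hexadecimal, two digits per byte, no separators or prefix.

First, E_a ⊕ E_b = (M1 ⊕ K) ⊕ (M2 ⊕ K) = M1 ⊕ M2, so the key drops out. Then M2 = (M1 ⊕ M2) ⊕ M1 over the first 10 bytes.
byte 0: (12 XOR 6a) XOR 63 = 78 XOR 63 = 1b
byte 1: (75 XOR b7) XOR 6f = c2 XOR 6f = ad
byte 2: (b8 XOR b0) XOR 64 = 08 XOR 64 = 6c
byte 3: (95 XOR d6) XOR 65 = 43 XOR 65 = 26
byte 4: (c3 XOR ca) XOR 20 = 09 XOR 20 = 29
byte 5: (b2 XOR 2b) XOR 37 = 99 XOR 37 = ae
byte 6: (8a XOR 78) XOR 20 = f2 XOR 20 = d2
byte 7: (6b XOR 38) XOR 74 = 53 XOR 74 = 27
byte 8: (65 XOR b7) XOR 68 = d2 XOR 68 = ba
byte 9: (93 XOR df) XOR 65 = 4c XOR 65 = 29

1bad6c2629aed227ba29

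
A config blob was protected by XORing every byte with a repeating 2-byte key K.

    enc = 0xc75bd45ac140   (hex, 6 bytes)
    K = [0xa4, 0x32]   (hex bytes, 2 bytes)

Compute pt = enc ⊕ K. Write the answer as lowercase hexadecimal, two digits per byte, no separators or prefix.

636970686572

The 2-byte key repeats, so the effective keystream is a4 32 a4 32 a4 32.
byte 0: 199 XOR 164 =  99
byte 1:  91 XOR  50 = 105
byte 2: 212 XOR 164 = 112
byte 3:  90 XOR  50 = 104
byte 4: 193 XOR 164 = 101
byte 5:  64 XOR  50 = 114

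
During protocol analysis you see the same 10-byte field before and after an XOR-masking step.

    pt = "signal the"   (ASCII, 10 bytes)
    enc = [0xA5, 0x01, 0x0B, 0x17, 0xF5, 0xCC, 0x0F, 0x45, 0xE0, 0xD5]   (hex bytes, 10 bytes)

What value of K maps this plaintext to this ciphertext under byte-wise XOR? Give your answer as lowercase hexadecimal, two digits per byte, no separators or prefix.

d6686c7994a02f3188b0

Since enc = pt ⊕ K, XORing both sides with pt gives K = pt ⊕ enc.
01110011 XOR 10100101 = 11010110
01101001 XOR 00000001 = 01101000
01100111 XOR 00001011 = 01101100
01101110 XOR 00010111 = 01111001
01100001 XOR 11110101 = 10010100
01101100 XOR 11001100 = 10100000
00100000 XOR 00001111 = 00101111
01110100 XOR 01000101 = 00110001
01101000 XOR 11100000 = 10001000
01100101 XOR 11010101 = 10110000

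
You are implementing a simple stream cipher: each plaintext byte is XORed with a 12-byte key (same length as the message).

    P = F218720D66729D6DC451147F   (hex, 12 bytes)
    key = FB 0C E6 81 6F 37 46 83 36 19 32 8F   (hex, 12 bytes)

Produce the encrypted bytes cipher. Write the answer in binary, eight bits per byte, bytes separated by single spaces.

XOR is its own inverse, so applying the key byte-wise gives the result directly.
f2 ^ fb = 09
18 ^ 0c = 14
72 ^ e6 = 94
0d ^ 81 = 8c
66 ^ 6f = 09
72 ^ 37 = 45
9d ^ 46 = db
6d ^ 83 = ee
c4 ^ 36 = f2
51 ^ 19 = 48
14 ^ 32 = 26
7f ^ 8f = f0

00001001 00010100 10010100 10001100 00001001 01000101 11011011 11101110 11110010 01001000 00100110 11110000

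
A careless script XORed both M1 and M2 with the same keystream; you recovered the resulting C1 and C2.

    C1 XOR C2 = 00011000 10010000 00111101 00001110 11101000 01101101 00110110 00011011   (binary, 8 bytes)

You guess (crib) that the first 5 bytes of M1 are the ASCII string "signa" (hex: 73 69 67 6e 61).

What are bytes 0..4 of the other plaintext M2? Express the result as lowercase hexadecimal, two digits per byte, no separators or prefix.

6bf95a6089

Since C1 ⊕ C2 = M1 ⊕ M2, XORing with the guessed M1 bytes yields the corresponding M2 bytes: M2 = (C1 ⊕ C2) ⊕ M1.
byte 0: 00011000 XOR 01110011 = 01101011
byte 1: 10010000 XOR 01101001 = 11111001
byte 2: 00111101 XOR 01100111 = 01011010
byte 3: 00001110 XOR 01101110 = 01100000
byte 4: 11101000 XOR 01100001 = 10001001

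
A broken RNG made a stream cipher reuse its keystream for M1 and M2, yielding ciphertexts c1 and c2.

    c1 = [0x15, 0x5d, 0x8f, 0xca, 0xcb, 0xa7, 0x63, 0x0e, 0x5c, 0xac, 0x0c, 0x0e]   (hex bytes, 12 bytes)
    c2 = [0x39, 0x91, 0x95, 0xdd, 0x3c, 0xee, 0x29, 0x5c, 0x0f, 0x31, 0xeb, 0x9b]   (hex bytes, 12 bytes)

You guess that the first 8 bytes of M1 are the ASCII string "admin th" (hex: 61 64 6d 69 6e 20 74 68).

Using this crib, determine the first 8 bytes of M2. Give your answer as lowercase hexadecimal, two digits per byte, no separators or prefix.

4da8777e99693e3a

First, c1 ⊕ c2 = (M1 ⊕ K) ⊕ (M2 ⊕ K) = M1 ⊕ M2, so the key drops out. Then M2 = (M1 ⊕ M2) ⊕ M1 over the first 8 bytes.
byte 0: (15 ⊕ 39) ⊕ 61 = 2c ⊕ 61 = 4d
byte 1: (5d ⊕ 91) ⊕ 64 = cc ⊕ 64 = a8
byte 2: (8f ⊕ 95) ⊕ 6d = 1a ⊕ 6d = 77
byte 3: (ca ⊕ dd) ⊕ 69 = 17 ⊕ 69 = 7e
byte 4: (cb ⊕ 3c) ⊕ 6e = f7 ⊕ 6e = 99
byte 5: (a7 ⊕ ee) ⊕ 20 = 49 ⊕ 20 = 69
byte 6: (63 ⊕ 29) ⊕ 74 = 4a ⊕ 74 = 3e
byte 7: (0e ⊕ 5c) ⊕ 68 = 52 ⊕ 68 = 3a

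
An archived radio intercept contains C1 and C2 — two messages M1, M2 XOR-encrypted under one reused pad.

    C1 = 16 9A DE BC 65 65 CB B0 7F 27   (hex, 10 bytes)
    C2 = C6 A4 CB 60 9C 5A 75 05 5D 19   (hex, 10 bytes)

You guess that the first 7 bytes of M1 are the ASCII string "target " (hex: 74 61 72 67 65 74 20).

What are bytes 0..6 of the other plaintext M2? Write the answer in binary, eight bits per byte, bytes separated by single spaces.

First, C1 ⊕ C2 = (M1 ⊕ K) ⊕ (M2 ⊕ K) = M1 ⊕ M2, so the key drops out. Then M2 = (M1 ⊕ M2) ⊕ M1 over the first 7 bytes.
byte 0: (16 XOR c6) XOR 74 = d0 XOR 74 = a4
byte 1: (9a XOR a4) XOR 61 = 3e XOR 61 = 5f
byte 2: (de XOR cb) XOR 72 = 15 XOR 72 = 67
byte 3: (bc XOR 60) XOR 67 = dc XOR 67 = bb
byte 4: (65 XOR 9c) XOR 65 = f9 XOR 65 = 9c
byte 5: (65 XOR 5a) XOR 74 = 3f XOR 74 = 4b
byte 6: (cb XOR 75) XOR 20 = be XOR 20 = 9e

10100100 01011111 01100111 10111011 10011100 01001011 10011110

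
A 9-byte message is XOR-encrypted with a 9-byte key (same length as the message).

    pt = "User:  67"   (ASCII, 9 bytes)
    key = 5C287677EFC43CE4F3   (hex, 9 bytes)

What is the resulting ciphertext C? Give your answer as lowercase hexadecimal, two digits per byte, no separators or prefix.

095b1305d5e41cd2c4

01010101 xor 01011100 = 00001001
01110011 xor 00101000 = 01011011
01100101 xor 01110110 = 00010011
01110010 xor 01110111 = 00000101
00111010 xor 11101111 = 11010101
00100000 xor 11000100 = 11100100
00100000 xor 00111100 = 00011100
00110110 xor 11100100 = 11010010
00110111 xor 11110011 = 11000100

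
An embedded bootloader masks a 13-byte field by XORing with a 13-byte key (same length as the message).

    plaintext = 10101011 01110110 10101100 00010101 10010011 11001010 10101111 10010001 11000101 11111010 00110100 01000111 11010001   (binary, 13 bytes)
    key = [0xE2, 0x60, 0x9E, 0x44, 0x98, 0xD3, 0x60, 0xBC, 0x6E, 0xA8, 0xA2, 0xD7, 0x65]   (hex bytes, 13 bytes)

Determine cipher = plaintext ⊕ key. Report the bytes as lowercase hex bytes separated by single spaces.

XOR is its own inverse, so applying the key byte-wise gives the result directly.
10101011 ^ 11100010 = 01001001
01110110 ^ 01100000 = 00010110
10101100 ^ 10011110 = 00110010
00010101 ^ 01000100 = 01010001
10010011 ^ 10011000 = 00001011
11001010 ^ 11010011 = 00011001
10101111 ^ 01100000 = 11001111
10010001 ^ 10111100 = 00101101
11000101 ^ 01101110 = 10101011
11111010 ^ 10101000 = 01010010
00110100 ^ 10100010 = 10010110
01000111 ^ 11010111 = 10010000
11010001 ^ 01100101 = 10110100

49 16 32 51 0b 19 cf 2d ab 52 96 90 b4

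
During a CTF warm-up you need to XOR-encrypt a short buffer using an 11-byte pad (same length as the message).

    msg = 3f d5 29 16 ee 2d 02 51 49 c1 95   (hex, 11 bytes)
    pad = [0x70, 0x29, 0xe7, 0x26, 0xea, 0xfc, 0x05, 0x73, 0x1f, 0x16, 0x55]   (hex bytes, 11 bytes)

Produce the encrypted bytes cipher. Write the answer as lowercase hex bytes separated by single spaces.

 63 XOR 112 =  79
213 XOR  41 = 252
 41 XOR 231 = 206
 22 XOR  38 =  48
238 XOR 234 =   4
 45 XOR 252 = 209
  2 XOR   5 =   7
 81 XOR 115 =  34
 73 XOR  31 =  86
193 XOR  22 = 215
149 XOR  85 = 192

4f fc ce 30 04 d1 07 22 56 d7 c0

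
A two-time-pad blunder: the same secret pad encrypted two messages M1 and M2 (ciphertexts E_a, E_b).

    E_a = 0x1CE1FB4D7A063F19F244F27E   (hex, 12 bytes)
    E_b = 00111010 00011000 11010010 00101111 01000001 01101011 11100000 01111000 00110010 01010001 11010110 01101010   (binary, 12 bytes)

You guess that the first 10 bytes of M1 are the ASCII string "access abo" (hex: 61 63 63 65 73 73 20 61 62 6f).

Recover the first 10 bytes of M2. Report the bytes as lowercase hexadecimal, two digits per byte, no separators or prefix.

First, E_a ⊕ E_b = (M1 ⊕ K) ⊕ (M2 ⊕ K) = M1 ⊕ M2, so the key drops out. Then M2 = (M1 ⊕ M2) ⊕ M1 over the first 10 bytes.
byte 0: (1c ^ 3a) ^ 61 = 26 ^ 61 = 47
byte 1: (e1 ^ 18) ^ 63 = f9 ^ 63 = 9a
byte 2: (fb ^ d2) ^ 63 = 29 ^ 63 = 4a
byte 3: (4d ^ 2f) ^ 65 = 62 ^ 65 = 07
byte 4: (7a ^ 41) ^ 73 = 3b ^ 73 = 48
byte 5: (06 ^ 6b) ^ 73 = 6d ^ 73 = 1e
byte 6: (3f ^ e0) ^ 20 = df ^ 20 = ff
byte 7: (19 ^ 78) ^ 61 = 61 ^ 61 = 00
byte 8: (f2 ^ 32) ^ 62 = c0 ^ 62 = a2
byte 9: (44 ^ 51) ^ 6f = 15 ^ 6f = 7a

479a4a07481eff00a27a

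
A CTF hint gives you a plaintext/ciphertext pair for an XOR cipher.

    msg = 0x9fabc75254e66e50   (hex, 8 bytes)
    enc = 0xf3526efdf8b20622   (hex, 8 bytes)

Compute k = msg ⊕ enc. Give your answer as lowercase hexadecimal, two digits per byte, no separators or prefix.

Since enc = msg ⊕ k, XORing both sides with msg gives k = msg ⊕ enc.
9f ⊕ f3 = 6c
ab ⊕ 52 = f9
c7 ⊕ 6e = a9
52 ⊕ fd = af
54 ⊕ f8 = ac
e6 ⊕ b2 = 54
6e ⊕ 06 = 68
50 ⊕ 22 = 72

6cf9a9afac546872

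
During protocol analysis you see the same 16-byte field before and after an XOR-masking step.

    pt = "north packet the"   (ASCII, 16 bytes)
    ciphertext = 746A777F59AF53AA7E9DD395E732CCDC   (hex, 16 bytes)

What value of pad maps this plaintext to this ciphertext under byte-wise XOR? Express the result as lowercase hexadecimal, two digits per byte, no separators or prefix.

Since ciphertext = pt ⊕ pad, XORing both sides with pt gives pad = pt ⊕ ciphertext.
6e XOR 74 = 1a
6f XOR 6a = 05
72 XOR 77 = 05
74 XOR 7f = 0b
68 XOR 59 = 31
20 XOR af = 8f
70 XOR 53 = 23
61 XOR aa = cb
63 XOR 7e = 1d
6b XOR 9d = f6
65 XOR d3 = b6
74 XOR 95 = e1
20 XOR e7 = c7
74 XOR 32 = 46
68 XOR cc = a4
65 XOR dc = b9

1a05050b318f23cb1df6b6e1c746a4b9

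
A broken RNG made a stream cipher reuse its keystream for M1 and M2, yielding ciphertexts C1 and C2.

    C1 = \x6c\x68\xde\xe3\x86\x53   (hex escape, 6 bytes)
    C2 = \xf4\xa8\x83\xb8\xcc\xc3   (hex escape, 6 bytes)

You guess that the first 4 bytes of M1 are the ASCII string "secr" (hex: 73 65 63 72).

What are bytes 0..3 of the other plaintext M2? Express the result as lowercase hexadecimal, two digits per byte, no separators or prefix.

First, C1 ⊕ C2 = (M1 ⊕ K) ⊕ (M2 ⊕ K) = M1 ⊕ M2, so the key drops out. Then M2 = (M1 ⊕ M2) ⊕ M1 over the first 4 bytes.
byte 0: (6c ^ f4) ^ 73 = 98 ^ 73 = eb
byte 1: (68 ^ a8) ^ 65 = c0 ^ 65 = a5
byte 2: (de ^ 83) ^ 63 = 5d ^ 63 = 3e
byte 3: (e3 ^ b8) ^ 72 = 5b ^ 72 = 29

eba53e29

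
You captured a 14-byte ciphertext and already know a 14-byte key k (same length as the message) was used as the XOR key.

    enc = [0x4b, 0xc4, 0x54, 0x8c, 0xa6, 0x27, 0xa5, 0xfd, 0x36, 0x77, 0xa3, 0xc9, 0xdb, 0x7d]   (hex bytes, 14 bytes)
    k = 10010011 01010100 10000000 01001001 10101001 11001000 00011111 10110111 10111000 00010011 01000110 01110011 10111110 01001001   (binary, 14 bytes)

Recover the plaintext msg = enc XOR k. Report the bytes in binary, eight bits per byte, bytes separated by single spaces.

11011000 10010000 11010100 11000101 00001111 11101111 10111010 01001010 10001110 01100100 11100101 10111010 01100101 00110100

 75 ⊕ 147 = 216
196 ⊕  84 = 144
 84 ⊕ 128 = 212
140 ⊕  73 = 197
166 ⊕ 169 =  15
 39 ⊕ 200 = 239
165 ⊕  31 = 186
253 ⊕ 183 =  74
 54 ⊕ 184 = 142
119 ⊕  19 = 100
163 ⊕  70 = 229
201 ⊕ 115 = 186
219 ⊕ 190 = 101
125 ⊕  73 =  52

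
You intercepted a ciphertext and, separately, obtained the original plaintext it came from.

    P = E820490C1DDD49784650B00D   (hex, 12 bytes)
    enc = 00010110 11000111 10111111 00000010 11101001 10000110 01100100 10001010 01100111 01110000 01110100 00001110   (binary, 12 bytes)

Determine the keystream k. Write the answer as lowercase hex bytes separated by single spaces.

fe e7 f6 0e f4 5b 2d f2 21 20 c4 03

Since enc = P ⊕ k, XORing both sides with P gives k = P ⊕ enc.
e8 ⊕ 16 = fe
20 ⊕ c7 = e7
49 ⊕ bf = f6
0c ⊕ 02 = 0e
1d ⊕ e9 = f4
dd ⊕ 86 = 5b
49 ⊕ 64 = 2d
78 ⊕ 8a = f2
46 ⊕ 67 = 21
50 ⊕ 70 = 20
b0 ⊕ 74 = c4
0d ⊕ 0e = 03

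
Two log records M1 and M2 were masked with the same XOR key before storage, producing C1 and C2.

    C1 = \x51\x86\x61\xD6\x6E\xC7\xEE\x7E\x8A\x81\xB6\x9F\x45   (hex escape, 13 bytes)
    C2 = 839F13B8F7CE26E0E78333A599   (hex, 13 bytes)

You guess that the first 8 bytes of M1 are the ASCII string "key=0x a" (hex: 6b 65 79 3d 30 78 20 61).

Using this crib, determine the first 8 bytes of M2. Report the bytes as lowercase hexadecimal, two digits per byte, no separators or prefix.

First, C1 ⊕ C2 = (M1 ⊕ K) ⊕ (M2 ⊕ K) = M1 ⊕ M2, so the key drops out. Then M2 = (M1 ⊕ M2) ⊕ M1 over the first 8 bytes.
byte 0: (51 ^ 83) ^ 6b = d2 ^ 6b = b9
byte 1: (86 ^ 9f) ^ 65 = 19 ^ 65 = 7c
byte 2: (61 ^ 13) ^ 79 = 72 ^ 79 = 0b
byte 3: (d6 ^ b8) ^ 3d = 6e ^ 3d = 53
byte 4: (6e ^ f7) ^ 30 = 99 ^ 30 = a9
byte 5: (c7 ^ ce) ^ 78 = 09 ^ 78 = 71
byte 6: (ee ^ 26) ^ 20 = c8 ^ 20 = e8
byte 7: (7e ^ e0) ^ 61 = 9e ^ 61 = ff

b97c0b53a971e8ff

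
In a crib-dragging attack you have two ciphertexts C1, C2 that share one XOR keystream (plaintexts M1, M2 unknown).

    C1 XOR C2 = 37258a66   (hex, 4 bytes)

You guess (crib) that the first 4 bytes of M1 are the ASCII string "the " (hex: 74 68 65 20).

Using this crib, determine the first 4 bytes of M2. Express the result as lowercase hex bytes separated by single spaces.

43 4d ef 46

Since C1 ⊕ C2 = M1 ⊕ M2, XORing with the guessed M1 bytes yields the corresponding M2 bytes: M2 = (C1 ⊕ C2) ⊕ M1.
 55 XOR 116 =  67
 37 XOR 104 =  77
138 XOR 101 = 239
102 XOR  32 =  70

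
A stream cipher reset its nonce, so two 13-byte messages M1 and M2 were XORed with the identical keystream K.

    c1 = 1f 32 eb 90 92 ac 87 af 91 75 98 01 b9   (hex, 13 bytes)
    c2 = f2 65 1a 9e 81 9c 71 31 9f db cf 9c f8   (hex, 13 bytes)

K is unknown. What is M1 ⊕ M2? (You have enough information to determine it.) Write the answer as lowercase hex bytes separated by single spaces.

ed 57 f1 0e 13 30 f6 9e 0e ae 57 9d 41

c1 ⊕ c2 = (M1 ⊕ K) ⊕ (M2 ⊕ K) = M1 ⊕ M2 — the shared key cancels under XOR.
1f ⊕ f2 = ed
32 ⊕ 65 = 57
eb ⊕ 1a = f1
90 ⊕ 9e = 0e
92 ⊕ 81 = 13
ac ⊕ 9c = 30
87 ⊕ 71 = f6
af ⊕ 31 = 9e
91 ⊕ 9f = 0e
75 ⊕ db = ae
98 ⊕ cf = 57
01 ⊕ 9c = 9d
b9 ⊕ f8 = 41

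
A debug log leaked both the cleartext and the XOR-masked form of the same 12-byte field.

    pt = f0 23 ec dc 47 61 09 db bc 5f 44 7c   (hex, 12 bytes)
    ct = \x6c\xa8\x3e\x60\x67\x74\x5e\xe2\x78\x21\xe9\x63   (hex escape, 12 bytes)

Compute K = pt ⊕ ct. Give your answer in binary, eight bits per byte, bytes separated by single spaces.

10011100 10001011 11010010 10111100 00100000 00010101 01010111 00111001 11000100 01111110 10101101 00011111

Since ct = pt ⊕ K, XORing both sides with pt gives K = pt ⊕ ct.
f0 ⊕ 6c = 9c
23 ⊕ a8 = 8b
ec ⊕ 3e = d2
dc ⊕ 60 = bc
47 ⊕ 67 = 20
61 ⊕ 74 = 15
09 ⊕ 5e = 57
db ⊕ e2 = 39
bc ⊕ 78 = c4
5f ⊕ 21 = 7e
44 ⊕ e9 = ad
7c ⊕ 63 = 1f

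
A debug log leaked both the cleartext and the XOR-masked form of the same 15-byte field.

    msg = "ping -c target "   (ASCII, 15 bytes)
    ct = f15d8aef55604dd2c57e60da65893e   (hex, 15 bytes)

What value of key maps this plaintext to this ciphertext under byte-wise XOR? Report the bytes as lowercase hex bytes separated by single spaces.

Since ct = msg ⊕ key, XORing both sides with msg gives key = msg ⊕ ct.
byte 0: 70 XOR f1 = 81
byte 1: 69 XOR 5d = 34
byte 2: 6e XOR 8a = e4
byte 3: 67 XOR ef = 88
byte 4: 20 XOR 55 = 75
byte 5: 2d XOR 60 = 4d
byte 6: 63 XOR 4d = 2e
byte 7: 20 XOR d2 = f2
byte 8: 74 XOR c5 = b1
byte 9: 61 XOR 7e = 1f
byte 10: 72 XOR 60 = 12
byte 11: 67 XOR da = bd
byte 12: 65 XOR 65 = 00
byte 13: 74 XOR 89 = fd
byte 14: 20 XOR 3e = 1e

81 34 e4 88 75 4d 2e f2 b1 1f 12 bd 00 fd 1e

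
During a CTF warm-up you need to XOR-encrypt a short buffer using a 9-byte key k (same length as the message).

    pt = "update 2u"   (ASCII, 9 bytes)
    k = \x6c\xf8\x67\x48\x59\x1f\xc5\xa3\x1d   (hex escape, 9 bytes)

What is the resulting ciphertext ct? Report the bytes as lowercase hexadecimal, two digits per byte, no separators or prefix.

198803292d7ae59168

XOR is its own inverse, so applying the key byte-wise gives the result directly.
byte 0: 75 ⊕ 6c = 19
byte 1: 70 ⊕ f8 = 88
byte 2: 64 ⊕ 67 = 03
byte 3: 61 ⊕ 48 = 29
byte 4: 74 ⊕ 59 = 2d
byte 5: 65 ⊕ 1f = 7a
byte 6: 20 ⊕ c5 = e5
byte 7: 32 ⊕ a3 = 91
byte 8: 75 ⊕ 1d = 68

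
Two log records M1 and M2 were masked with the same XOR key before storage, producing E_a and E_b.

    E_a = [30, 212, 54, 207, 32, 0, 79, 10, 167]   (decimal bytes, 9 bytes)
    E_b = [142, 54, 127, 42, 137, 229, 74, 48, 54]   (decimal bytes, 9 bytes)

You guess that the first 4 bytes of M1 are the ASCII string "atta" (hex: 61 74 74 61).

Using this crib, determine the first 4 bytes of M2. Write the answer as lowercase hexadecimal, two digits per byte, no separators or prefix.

f1963d84

First, E_a ⊕ E_b = (M1 ⊕ K) ⊕ (M2 ⊕ K) = M1 ⊕ M2, so the key drops out. Then M2 = (M1 ⊕ M2) ⊕ M1 over the first 4 bytes.
byte 0: (1e xor 8e) xor 61 = 90 xor 61 = f1
byte 1: (d4 xor 36) xor 74 = e2 xor 74 = 96
byte 2: (36 xor 7f) xor 74 = 49 xor 74 = 3d
byte 3: (cf xor 2a) xor 61 = e5 xor 61 = 84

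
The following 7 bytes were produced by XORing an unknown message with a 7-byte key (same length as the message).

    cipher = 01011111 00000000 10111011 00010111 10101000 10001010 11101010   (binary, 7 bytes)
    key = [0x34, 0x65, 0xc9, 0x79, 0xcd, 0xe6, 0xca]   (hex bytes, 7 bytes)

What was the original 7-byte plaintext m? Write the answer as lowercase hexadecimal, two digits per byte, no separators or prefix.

6b65726e656c20

 95 xor  52 = 107
  0 xor 101 = 101
187 xor 201 = 114
 23 xor 121 = 110
168 xor 205 = 101
138 xor 230 = 108
234 xor 202 =  32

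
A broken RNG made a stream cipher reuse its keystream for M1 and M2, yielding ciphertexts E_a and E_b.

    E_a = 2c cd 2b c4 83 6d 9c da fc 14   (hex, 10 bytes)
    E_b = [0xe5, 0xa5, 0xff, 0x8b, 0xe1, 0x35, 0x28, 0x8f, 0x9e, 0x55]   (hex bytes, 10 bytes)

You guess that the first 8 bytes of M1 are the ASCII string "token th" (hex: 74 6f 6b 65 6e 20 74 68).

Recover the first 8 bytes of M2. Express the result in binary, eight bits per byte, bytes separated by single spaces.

First, E_a ⊕ E_b = (M1 ⊕ K) ⊕ (M2 ⊕ K) = M1 ⊕ M2, so the key drops out. Then M2 = (M1 ⊕ M2) ⊕ M1 over the first 8 bytes.
byte 0: (2c XOR e5) XOR 74 = c9 XOR 74 = bd
byte 1: (cd XOR a5) XOR 6f = 68 XOR 6f = 07
byte 2: (2b XOR ff) XOR 6b = d4 XOR 6b = bf
byte 3: (c4 XOR 8b) XOR 65 = 4f XOR 65 = 2a
byte 4: (83 XOR e1) XOR 6e = 62 XOR 6e = 0c
byte 5: (6d XOR 35) XOR 20 = 58 XOR 20 = 78
byte 6: (9c XOR 28) XOR 74 = b4 XOR 74 = c0
byte 7: (da XOR 8f) XOR 68 = 55 XOR 68 = 3d

10111101 00000111 10111111 00101010 00001100 01111000 11000000 00111101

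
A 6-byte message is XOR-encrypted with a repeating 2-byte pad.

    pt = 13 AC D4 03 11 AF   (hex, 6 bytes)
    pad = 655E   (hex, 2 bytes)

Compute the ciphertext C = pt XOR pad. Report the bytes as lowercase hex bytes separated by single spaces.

76 f2 b1 5d 74 f1

The 2-byte key repeats, so the effective keystream is 65 5e 65 5e 65 5e.
byte 0: 13 ^ 65 = 76
byte 1: ac ^ 5e = f2
byte 2: d4 ^ 65 = b1
byte 3: 03 ^ 5e = 5d
byte 4: 11 ^ 65 = 74
byte 5: af ^ 5e = f1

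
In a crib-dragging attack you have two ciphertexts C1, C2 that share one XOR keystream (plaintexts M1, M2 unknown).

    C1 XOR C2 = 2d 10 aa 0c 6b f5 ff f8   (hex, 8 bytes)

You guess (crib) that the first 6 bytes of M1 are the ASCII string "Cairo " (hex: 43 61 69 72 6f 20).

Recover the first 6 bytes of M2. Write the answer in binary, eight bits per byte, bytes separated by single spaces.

Since C1 ⊕ C2 = M1 ⊕ M2, XORing with the guessed M1 bytes yields the corresponding M2 bytes: M2 = (C1 ⊕ C2) ⊕ M1.
2d XOR 43 = 6e
10 XOR 61 = 71
aa XOR 69 = c3
0c XOR 72 = 7e
6b XOR 6f = 04
f5 XOR 20 = d5

01101110 01110001 11000011 01111110 00000100 11010101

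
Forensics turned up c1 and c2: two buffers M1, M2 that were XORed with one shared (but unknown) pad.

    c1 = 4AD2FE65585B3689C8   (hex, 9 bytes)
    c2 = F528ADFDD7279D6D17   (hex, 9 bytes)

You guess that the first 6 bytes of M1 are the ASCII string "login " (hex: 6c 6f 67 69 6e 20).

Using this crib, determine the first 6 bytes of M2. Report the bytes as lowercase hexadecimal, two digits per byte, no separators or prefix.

First, c1 ⊕ c2 = (M1 ⊕ K) ⊕ (M2 ⊕ K) = M1 ⊕ M2, so the key drops out. Then M2 = (M1 ⊕ M2) ⊕ M1 over the first 6 bytes.
byte 0: (4a ⊕ f5) ⊕ 6c = bf ⊕ 6c = d3
byte 1: (d2 ⊕ 28) ⊕ 6f = fa ⊕ 6f = 95
byte 2: (fe ⊕ ad) ⊕ 67 = 53 ⊕ 67 = 34
byte 3: (65 ⊕ fd) ⊕ 69 = 98 ⊕ 69 = f1
byte 4: (58 ⊕ d7) ⊕ 6e = 8f ⊕ 6e = e1
byte 5: (5b ⊕ 27) ⊕ 20 = 7c ⊕ 20 = 5c

d39534f1e15c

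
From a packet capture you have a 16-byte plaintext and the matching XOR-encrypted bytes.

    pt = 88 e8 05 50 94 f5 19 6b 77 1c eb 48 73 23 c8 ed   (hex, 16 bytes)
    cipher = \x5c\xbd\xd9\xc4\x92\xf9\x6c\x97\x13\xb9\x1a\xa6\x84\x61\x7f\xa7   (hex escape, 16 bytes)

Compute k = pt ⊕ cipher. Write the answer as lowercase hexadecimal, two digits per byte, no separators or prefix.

d455dc94060c75fc64a5f1eef742b74a

Since cipher = pt ⊕ k, XORing both sides with pt gives k = pt ⊕ cipher.
byte 0: 10001000 XOR 01011100 = 11010100
byte 1: 11101000 XOR 10111101 = 01010101
byte 2: 00000101 XOR 11011001 = 11011100
byte 3: 01010000 XOR 11000100 = 10010100
byte 4: 10010100 XOR 10010010 = 00000110
byte 5: 11110101 XOR 11111001 = 00001100
byte 6: 00011001 XOR 01101100 = 01110101
byte 7: 01101011 XOR 10010111 = 11111100
byte 8: 01110111 XOR 00010011 = 01100100
byte 9: 00011100 XOR 10111001 = 10100101
byte 10: 11101011 XOR 00011010 = 11110001
byte 11: 01001000 XOR 10100110 = 11101110
byte 12: 01110011 XOR 10000100 = 11110111
byte 13: 00100011 XOR 01100001 = 01000010
byte 14: 11001000 XOR 01111111 = 10110111
byte 15: 11101101 XOR 10100111 = 01001010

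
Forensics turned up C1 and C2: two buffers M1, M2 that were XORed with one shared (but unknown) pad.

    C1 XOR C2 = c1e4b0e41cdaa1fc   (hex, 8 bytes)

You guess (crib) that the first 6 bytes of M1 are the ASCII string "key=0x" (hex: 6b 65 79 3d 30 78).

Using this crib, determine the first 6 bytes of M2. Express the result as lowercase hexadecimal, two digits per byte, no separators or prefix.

Since C1 ⊕ C2 = M1 ⊕ M2, XORing with the guessed M1 bytes yields the corresponding M2 bytes: M2 = (C1 ⊕ C2) ⊕ M1.
193 xor 107 = 170
228 xor 101 = 129
176 xor 121 = 201
228 xor  61 = 217
 28 xor  48 =  44
218 xor 120 = 162

aa81c9d92ca2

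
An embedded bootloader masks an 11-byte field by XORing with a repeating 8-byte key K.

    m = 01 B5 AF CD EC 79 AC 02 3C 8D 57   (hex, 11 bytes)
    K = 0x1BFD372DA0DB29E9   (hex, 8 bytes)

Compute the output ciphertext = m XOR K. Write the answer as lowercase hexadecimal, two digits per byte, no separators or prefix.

1a4898e04ca285eb277060

The 8-byte key repeats, so the effective keystream is 1b fd 37 2d a0 db 29 e9 1b fd 37.
byte 0: 00000001 XOR 00011011 = 00011010
byte 1: 10110101 XOR 11111101 = 01001000
byte 2: 10101111 XOR 00110111 = 10011000
byte 3: 11001101 XOR 00101101 = 11100000
byte 4: 11101100 XOR 10100000 = 01001100
byte 5: 01111001 XOR 11011011 = 10100010
byte 6: 10101100 XOR 00101001 = 10000101
byte 7: 00000010 XOR 11101001 = 11101011
byte 8: 00111100 XOR 00011011 = 00100111
byte 9: 10001101 XOR 11111101 = 01110000
byte 10: 01010111 XOR 00110111 = 01100000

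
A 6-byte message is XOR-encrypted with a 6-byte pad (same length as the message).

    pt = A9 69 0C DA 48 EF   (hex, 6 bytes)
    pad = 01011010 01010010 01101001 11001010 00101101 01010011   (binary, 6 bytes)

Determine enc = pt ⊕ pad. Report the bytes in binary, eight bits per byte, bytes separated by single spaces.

11110011 00111011 01100101 00010000 01100101 10111100

XOR is its own inverse, so applying the key byte-wise gives the result directly.
a9 ⊕ 5a = f3
69 ⊕ 52 = 3b
0c ⊕ 69 = 65
da ⊕ ca = 10
48 ⊕ 2d = 65
ef ⊕ 53 = bc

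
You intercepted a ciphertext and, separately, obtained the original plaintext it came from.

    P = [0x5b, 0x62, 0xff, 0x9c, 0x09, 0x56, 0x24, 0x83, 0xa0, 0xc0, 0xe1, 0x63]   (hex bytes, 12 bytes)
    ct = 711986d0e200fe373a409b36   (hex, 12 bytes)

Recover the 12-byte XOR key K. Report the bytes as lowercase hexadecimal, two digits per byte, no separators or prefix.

Since ct = P ⊕ K, XORing both sides with P gives K = P ⊕ ct.
5b ⊕ 71 = 2a
62 ⊕ 19 = 7b
ff ⊕ 86 = 79
9c ⊕ d0 = 4c
09 ⊕ e2 = eb
56 ⊕ 00 = 56
24 ⊕ fe = da
83 ⊕ 37 = b4
a0 ⊕ 3a = 9a
c0 ⊕ 40 = 80
e1 ⊕ 9b = 7a
63 ⊕ 36 = 55

2a7b794ceb56dab49a807a55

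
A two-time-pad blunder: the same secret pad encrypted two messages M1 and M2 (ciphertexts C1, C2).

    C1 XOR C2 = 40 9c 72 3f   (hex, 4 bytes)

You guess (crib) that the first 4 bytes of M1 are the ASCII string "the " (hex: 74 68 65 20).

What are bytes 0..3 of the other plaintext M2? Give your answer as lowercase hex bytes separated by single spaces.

Since C1 ⊕ C2 = M1 ⊕ M2, XORing with the guessed M1 bytes yields the corresponding M2 bytes: M2 = (C1 ⊕ C2) ⊕ M1.
byte 0: 01000000 ⊕ 01110100 = 00110100
byte 1: 10011100 ⊕ 01101000 = 11110100
byte 2: 01110010 ⊕ 01100101 = 00010111
byte 3: 00111111 ⊕ 00100000 = 00011111

34 f4 17 1f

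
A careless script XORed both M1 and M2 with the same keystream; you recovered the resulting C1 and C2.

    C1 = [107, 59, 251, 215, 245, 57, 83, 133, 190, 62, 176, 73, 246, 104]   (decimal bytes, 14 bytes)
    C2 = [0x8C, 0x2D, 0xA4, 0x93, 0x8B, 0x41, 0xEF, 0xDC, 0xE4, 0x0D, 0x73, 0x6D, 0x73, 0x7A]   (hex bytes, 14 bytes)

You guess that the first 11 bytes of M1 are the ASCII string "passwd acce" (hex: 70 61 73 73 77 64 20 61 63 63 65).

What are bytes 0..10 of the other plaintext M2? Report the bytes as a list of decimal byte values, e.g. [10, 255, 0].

[151, 119, 44, 55, 9, 28, 156, 56, 57, 80, 166]

First, C1 ⊕ C2 = (M1 ⊕ K) ⊕ (M2 ⊕ K) = M1 ⊕ M2, so the key drops out. Then M2 = (M1 ⊕ M2) ⊕ M1 over the first 11 bytes.
byte 0: (6b xor 8c) xor 70 = e7 xor 70 = 97
byte 1: (3b xor 2d) xor 61 = 16 xor 61 = 77
byte 2: (fb xor a4) xor 73 = 5f xor 73 = 2c
byte 3: (d7 xor 93) xor 73 = 44 xor 73 = 37
byte 4: (f5 xor 8b) xor 77 = 7e xor 77 = 09
byte 5: (39 xor 41) xor 64 = 78 xor 64 = 1c
byte 6: (53 xor ef) xor 20 = bc xor 20 = 9c
byte 7: (85 xor dc) xor 61 = 59 xor 61 = 38
byte 8: (be xor e4) xor 63 = 5a xor 63 = 39
byte 9: (3e xor 0d) xor 63 = 33 xor 63 = 50
byte 10: (b0 xor 73) xor 65 = c3 xor 65 = a6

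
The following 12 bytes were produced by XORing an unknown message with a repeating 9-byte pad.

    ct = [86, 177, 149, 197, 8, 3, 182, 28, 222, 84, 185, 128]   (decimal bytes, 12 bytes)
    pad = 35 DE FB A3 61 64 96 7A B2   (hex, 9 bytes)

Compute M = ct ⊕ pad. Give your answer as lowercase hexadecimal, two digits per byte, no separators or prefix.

636f6e66696720666c61677b

The 9-byte key repeats, so the effective keystream is 35 de fb a3 61 64 96 7a b2 35 de fb.
byte 0: 56 XOR 35 = 63
byte 1: b1 XOR de = 6f
byte 2: 95 XOR fb = 6e
byte 3: c5 XOR a3 = 66
byte 4: 08 XOR 61 = 69
byte 5: 03 XOR 64 = 67
byte 6: b6 XOR 96 = 20
byte 7: 1c XOR 7a = 66
byte 8: de XOR b2 = 6c
byte 9: 54 XOR 35 = 61
byte 10: b9 XOR de = 67
byte 11: 80 XOR fb = 7b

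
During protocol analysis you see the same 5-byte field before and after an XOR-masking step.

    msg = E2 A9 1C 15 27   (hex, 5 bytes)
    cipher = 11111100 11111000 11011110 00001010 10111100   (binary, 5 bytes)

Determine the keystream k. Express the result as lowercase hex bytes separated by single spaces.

Since cipher = msg ⊕ k, XORing both sides with msg gives k = msg ⊕ cipher.
11100010 ⊕ 11111100 = 00011110
10101001 ⊕ 11111000 = 01010001
00011100 ⊕ 11011110 = 11000010
00010101 ⊕ 00001010 = 00011111
00100111 ⊕ 10111100 = 10011011

1e 51 c2 1f 9b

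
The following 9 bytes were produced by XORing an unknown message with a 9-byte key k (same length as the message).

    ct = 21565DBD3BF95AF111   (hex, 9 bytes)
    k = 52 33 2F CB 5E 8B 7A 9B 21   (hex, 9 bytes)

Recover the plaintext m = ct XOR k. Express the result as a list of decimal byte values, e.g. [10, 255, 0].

00100001 ^ 01010010 = 01110011
01010110 ^ 00110011 = 01100101
01011101 ^ 00101111 = 01110010
10111101 ^ 11001011 = 01110110
00111011 ^ 01011110 = 01100101
11111001 ^ 10001011 = 01110010
01011010 ^ 01111010 = 00100000
11110001 ^ 10011011 = 01101010
00010001 ^ 00100001 = 00110000

[115, 101, 114, 118, 101, 114, 32, 106, 48]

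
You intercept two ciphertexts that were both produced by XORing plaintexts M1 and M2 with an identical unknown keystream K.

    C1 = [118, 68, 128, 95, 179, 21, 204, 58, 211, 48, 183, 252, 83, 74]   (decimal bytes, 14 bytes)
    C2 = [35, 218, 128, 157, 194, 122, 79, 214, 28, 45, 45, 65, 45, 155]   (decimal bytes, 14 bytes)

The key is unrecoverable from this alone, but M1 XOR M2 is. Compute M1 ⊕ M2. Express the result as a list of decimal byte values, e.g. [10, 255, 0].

C1 ⊕ C2 = (M1 ⊕ K) ⊕ (M2 ⊕ K) = M1 ⊕ M2 — the shared key cancels under XOR.
76 XOR 23 = 55
44 XOR da = 9e
80 XOR 80 = 00
5f XOR 9d = c2
b3 XOR c2 = 71
15 XOR 7a = 6f
cc XOR 4f = 83
3a XOR d6 = ec
d3 XOR 1c = cf
30 XOR 2d = 1d
b7 XOR 2d = 9a
fc XOR 41 = bd
53 XOR 2d = 7e
4a XOR 9b = d1

[85, 158, 0, 194, 113, 111, 131, 236, 207, 29, 154, 189, 126, 209]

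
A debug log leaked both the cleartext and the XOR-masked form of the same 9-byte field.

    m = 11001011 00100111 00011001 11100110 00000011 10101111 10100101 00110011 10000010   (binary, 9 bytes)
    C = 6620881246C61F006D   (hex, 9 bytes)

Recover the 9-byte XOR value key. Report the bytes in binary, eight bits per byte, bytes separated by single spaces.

Since C = m ⊕ key, XORing both sides with m gives key = m ⊕ C.
cb XOR 66 = ad
27 XOR 20 = 07
19 XOR 88 = 91
e6 XOR 12 = f4
03 XOR 46 = 45
af XOR c6 = 69
a5 XOR 1f = ba
33 XOR 00 = 33
82 XOR 6d = ef

10101101 00000111 10010001 11110100 01000101 01101001 10111010 00110011 11101111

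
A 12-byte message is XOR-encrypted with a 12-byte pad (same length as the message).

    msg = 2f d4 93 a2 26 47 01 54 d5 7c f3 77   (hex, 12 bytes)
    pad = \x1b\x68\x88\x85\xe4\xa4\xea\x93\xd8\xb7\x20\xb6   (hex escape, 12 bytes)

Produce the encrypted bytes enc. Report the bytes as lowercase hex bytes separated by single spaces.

34 bc 1b 27 c2 e3 eb c7 0d cb d3 c1

byte 0:  47 xor  27 =  52
byte 1: 212 xor 104 = 188
byte 2: 147 xor 136 =  27
byte 3: 162 xor 133 =  39
byte 4:  38 xor 228 = 194
byte 5:  71 xor 164 = 227
byte 6:   1 xor 234 = 235
byte 7:  84 xor 147 = 199
byte 8: 213 xor 216 =  13
byte 9: 124 xor 183 = 203
byte 10: 243 xor  32 = 211
byte 11: 119 xor 182 = 193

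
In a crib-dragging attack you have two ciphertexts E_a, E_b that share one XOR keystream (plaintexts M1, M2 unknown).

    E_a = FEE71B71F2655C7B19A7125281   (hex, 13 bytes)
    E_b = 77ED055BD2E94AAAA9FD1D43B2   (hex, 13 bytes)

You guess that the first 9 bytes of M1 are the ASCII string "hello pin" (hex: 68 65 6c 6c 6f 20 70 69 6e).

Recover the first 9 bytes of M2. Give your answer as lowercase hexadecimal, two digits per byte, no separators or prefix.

First, E_a ⊕ E_b = (M1 ⊕ K) ⊕ (M2 ⊕ K) = M1 ⊕ M2, so the key drops out. Then M2 = (M1 ⊕ M2) ⊕ M1 over the first 9 bytes.
byte 0: (fe XOR 77) XOR 68 = 89 XOR 68 = e1
byte 1: (e7 XOR ed) XOR 65 = 0a XOR 65 = 6f
byte 2: (1b XOR 05) XOR 6c = 1e XOR 6c = 72
byte 3: (71 XOR 5b) XOR 6c = 2a XOR 6c = 46
byte 4: (f2 XOR d2) XOR 6f = 20 XOR 6f = 4f
byte 5: (65 XOR e9) XOR 20 = 8c XOR 20 = ac
byte 6: (5c XOR 4a) XOR 70 = 16 XOR 70 = 66
byte 7: (7b XOR aa) XOR 69 = d1 XOR 69 = b8
byte 8: (19 XOR a9) XOR 6e = b0 XOR 6e = de

e16f72464fac66b8de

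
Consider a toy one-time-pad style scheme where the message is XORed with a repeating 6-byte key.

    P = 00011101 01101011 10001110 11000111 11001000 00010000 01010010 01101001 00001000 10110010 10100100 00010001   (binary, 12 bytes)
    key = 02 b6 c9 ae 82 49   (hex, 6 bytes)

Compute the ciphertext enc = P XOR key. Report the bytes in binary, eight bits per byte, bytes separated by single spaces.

00011111 11011101 01000111 01101001 01001010 01011001 01010000 11011111 11000001 00011100 00100110 01011000

The 6-byte key repeats, so the effective keystream is 02 b6 c9 ae 82 49 02 b6 c9 ae 82 49.
byte 0: 1d xor 02 = 1f
byte 1: 6b xor b6 = dd
byte 2: 8e xor c9 = 47
byte 3: c7 xor ae = 69
byte 4: c8 xor 82 = 4a
byte 5: 10 xor 49 = 59
byte 6: 52 xor 02 = 50
byte 7: 69 xor b6 = df
byte 8: 08 xor c9 = c1
byte 9: b2 xor ae = 1c
byte 10: a4 xor 82 = 26
byte 11: 11 xor 49 = 58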